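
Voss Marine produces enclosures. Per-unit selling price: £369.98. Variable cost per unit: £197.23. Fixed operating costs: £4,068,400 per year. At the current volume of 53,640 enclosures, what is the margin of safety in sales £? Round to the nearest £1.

Unit CM = price − variable cost = £369.98 − £197.23 = £172.75. Break-even units = £4,068,400 ÷ £172.75 = 23,550.80; break-even revenue = 23,550.80 × £369.98 = £8,713,323.48.
Actual sales revenue = 53,640 × £369.98 = £19,845,727.20.
Margin of safety = £19,845,727.20 − £8,713,323.48 = £11,132,404.

£11,132,404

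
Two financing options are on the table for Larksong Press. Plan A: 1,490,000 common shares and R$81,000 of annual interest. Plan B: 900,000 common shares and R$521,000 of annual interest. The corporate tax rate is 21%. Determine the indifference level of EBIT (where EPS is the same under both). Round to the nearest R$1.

At indifference, (EBIT − 81,000)(1 − t)/1,490,000 = (EBIT − 521,000)(1 − t)/900,000.
Cancelling (1 − t) and cross-multiplying: 900,000·(EBIT − 81,000) = 1,490,000·(EBIT − 521,000).
EBIT × (1,490,000 − 900,000) = 521,000 × 1,490,000 − 81,000 × 900,000 = 703,390,000,000, so EBIT = 703,390,000,000 ÷ 590,000 = 1,192,186.44.

R$1,192,186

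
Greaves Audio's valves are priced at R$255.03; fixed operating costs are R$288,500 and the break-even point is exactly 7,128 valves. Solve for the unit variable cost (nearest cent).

Contribution per unit must be FC / Q = R$288,500 / 7,128 = R$40.4742.
Hence VC = price − CM = R$255.03 − R$40.4742 = R$214.56.

R$214.56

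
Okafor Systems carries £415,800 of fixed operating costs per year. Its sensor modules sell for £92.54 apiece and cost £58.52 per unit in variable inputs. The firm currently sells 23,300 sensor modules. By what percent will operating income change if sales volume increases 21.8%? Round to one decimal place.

+45.9%

At 23,300 units, contribution = 23,300 × £34.02 = £792,666.00.
Operating income = contribution − fixed costs = £792,666.00 − £415,800 = £376,866.00.
So DOL = total CM / EBIT = £792,666.00 / £376,866.00 = 2.1033.
%ΔEBIT = DOL × %ΔSales = 2.1033 × +21.8% = +45.9%.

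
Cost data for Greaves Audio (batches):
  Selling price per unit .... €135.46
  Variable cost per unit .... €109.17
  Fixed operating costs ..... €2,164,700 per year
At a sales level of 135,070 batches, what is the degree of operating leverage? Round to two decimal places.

2.56

Contribution at this volume is 135,070 × €26.29 = €3,550,990.30.
Subtracting fixed costs: EBIT = €3,550,990.30 − €2,164,700 = €1,386,290.30.
So DOL = total CM / EBIT = €3,550,990.30 / €1,386,290.30 = 2.5615.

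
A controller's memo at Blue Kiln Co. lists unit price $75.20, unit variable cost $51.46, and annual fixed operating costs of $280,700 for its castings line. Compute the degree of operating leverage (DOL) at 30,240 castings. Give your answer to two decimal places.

1.64

Total contribution margin = 30,240 × $23.74 = $717,897.60.
Operating income = contribution − fixed costs = $717,897.60 − $280,700 = $437,197.60.
So DOL = total CM / EBIT = $717,897.60 / $437,197.60 = 1.6420.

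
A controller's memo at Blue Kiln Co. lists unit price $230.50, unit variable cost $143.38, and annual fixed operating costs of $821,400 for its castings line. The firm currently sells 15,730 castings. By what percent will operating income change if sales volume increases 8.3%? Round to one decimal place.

At 15,730 units, contribution = 15,730 × $87.12 = $1,370,397.60.
Operating income = contribution − fixed costs = $1,370,397.60 − $821,400 = $548,997.60.
DOL = contribution ÷ EBIT = $1,370,397.60 ÷ $548,997.60 = 2.4962.
Operating income changes by 2.4962 × +8.3% = +20.7%.

+20.7%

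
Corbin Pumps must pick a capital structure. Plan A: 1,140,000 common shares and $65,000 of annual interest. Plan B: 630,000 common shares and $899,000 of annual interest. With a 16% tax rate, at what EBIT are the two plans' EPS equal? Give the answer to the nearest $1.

Set EPS_A = EPS_B: (EBIT − $65,000)(1 − 0.16) ÷ 1,140,000 = (EBIT − $899,000)(1 − 0.16) ÷ 630,000.
Cancelling (1 − t) and cross-multiplying: 630,000·(EBIT − 65,000) = 1,140,000·(EBIT − 899,000).
EBIT × (1,140,000 − 630,000) = 899,000 × 1,140,000 − 65,000 × 630,000 = 983,910,000,000, so EBIT = 983,910,000,000 ÷ 510,000 = 1,929,235.29.

$1,929,235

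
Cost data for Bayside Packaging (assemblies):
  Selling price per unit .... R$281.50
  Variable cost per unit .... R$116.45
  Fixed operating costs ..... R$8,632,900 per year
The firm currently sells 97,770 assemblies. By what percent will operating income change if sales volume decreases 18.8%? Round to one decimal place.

-40.4%

At 97,770 units, contribution = 97,770 × R$165.05 = R$16,136,938.50.
EBIT = R$16,136,938.50 − R$8,632,900 = R$7,504,038.50.
DOL = contribution ÷ EBIT = R$16,136,938.50 ÷ R$7,504,038.50 = 2.1504.
%ΔEBIT = DOL × %ΔSales = 2.1504 × -18.8% = -40.4%.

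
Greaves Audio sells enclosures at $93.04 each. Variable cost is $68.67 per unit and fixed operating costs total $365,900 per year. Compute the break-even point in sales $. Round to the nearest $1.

$1,396,936

CM per unit = $93.04 − $68.67 = $24.37; CM ratio = $24.37 / $93.04 = 0.2619.
Break-even sales = FC ÷ CM ratio = $365,900 × $93.04 / $24.37 = $1,396,936.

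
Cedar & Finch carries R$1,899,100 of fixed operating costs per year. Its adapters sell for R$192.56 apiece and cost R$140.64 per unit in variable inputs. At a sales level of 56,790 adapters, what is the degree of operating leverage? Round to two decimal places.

Total contribution margin = 56,790 × R$51.92 = R$2,948,536.80.
Subtracting fixed costs: EBIT = R$2,948,536.80 − R$1,899,100 = R$1,049,436.80.
Degree of operating leverage = R$2,948,536.80 / R$1,049,436.80 = 2.8096.

2.81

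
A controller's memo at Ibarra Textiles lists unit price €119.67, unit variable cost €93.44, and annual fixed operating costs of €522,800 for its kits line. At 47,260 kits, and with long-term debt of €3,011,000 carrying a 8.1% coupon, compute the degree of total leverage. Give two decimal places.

2.62

At 47,260 units, contribution = 47,260 × €26.23 = €1,239,629.80.
Subtracting fixed costs: EBIT = €1,239,629.80 − €522,800 = €716,829.80. Interest = €243,891.00, so EBIT − I = €472,938.80.
DCL = contribution ÷ (EBIT − I) = €1,239,629.80 ÷ €472,938.80 = 2.6211.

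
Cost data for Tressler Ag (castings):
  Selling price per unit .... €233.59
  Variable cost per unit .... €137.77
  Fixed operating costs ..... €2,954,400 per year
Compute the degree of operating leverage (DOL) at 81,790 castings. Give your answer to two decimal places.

1.61

Total contribution margin = 81,790 × €95.82 = €7,837,117.80.
Operating income = contribution − fixed costs = €7,837,117.80 − €2,954,400 = €4,882,717.80.
Degree of operating leverage = €7,837,117.80 / €4,882,717.80 = 1.6051.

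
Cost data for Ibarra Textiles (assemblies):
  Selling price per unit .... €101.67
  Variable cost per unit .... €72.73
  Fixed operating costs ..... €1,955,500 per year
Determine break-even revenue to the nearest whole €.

€6,869,927

CM per unit = €101.67 − €72.73 = €28.94; CM ratio = €28.94 / €101.67 = 0.2846.
Break-even revenue = fixed costs × price ÷ CM = €1,955,500 × €101.67 ÷ €28.94 = €6,869,927.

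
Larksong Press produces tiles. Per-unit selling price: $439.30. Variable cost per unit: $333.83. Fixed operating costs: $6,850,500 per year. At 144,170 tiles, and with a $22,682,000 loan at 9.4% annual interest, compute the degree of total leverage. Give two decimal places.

At 144,170 units, contribution = 144,170 × $105.47 = $15,205,609.90.
EBIT = $15,205,609.90 − $6,850,500 = $8,355,109.90. Interest = $2,132,108.00.
DOL = $15,205,609.90 ÷ $8,355,109.90 = 1.8199; DFL = $8,355,109.90 ÷ $6,223,001.90 = 1.3426.
DCL = DOL × DFL = 1.8199 × 1.3426 = 2.4434.

2.44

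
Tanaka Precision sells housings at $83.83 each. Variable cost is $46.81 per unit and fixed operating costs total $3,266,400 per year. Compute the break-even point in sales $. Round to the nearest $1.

CM per unit = $83.83 − $46.81 = $37.02; CM ratio = $37.02 / $83.83 = 0.4416.
Break-even sales = FC ÷ CM ratio = $3,266,400 × $83.83 / $37.02 = $7,396,605.

$7,396,605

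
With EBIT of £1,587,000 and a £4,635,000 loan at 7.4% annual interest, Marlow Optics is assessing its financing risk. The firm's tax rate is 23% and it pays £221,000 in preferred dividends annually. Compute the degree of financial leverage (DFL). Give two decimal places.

1.66

Interest = £342,990.00.
Pre-tax preferred-dividend burden = £221,000 ÷ (1 − 0.23) = £287,012.99.
DFL = EBIT ÷ [EBIT − I − D_p/(1−t)] = £1,587,000 ÷ [£1,587,000 − £342,990.00 − £287,012.99] = £1,587,000 ÷ £956,997.01 = 1.6583.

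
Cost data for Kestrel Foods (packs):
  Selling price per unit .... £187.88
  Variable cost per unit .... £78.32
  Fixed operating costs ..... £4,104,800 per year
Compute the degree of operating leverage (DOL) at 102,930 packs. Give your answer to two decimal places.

Total contribution margin = 102,930 × £109.56 = £11,277,010.80.
Subtracting fixed costs: EBIT = £11,277,010.80 − £4,104,800 = £7,172,210.80.
Degree of operating leverage = £11,277,010.80 / £7,172,210.80 = 1.5723.

1.57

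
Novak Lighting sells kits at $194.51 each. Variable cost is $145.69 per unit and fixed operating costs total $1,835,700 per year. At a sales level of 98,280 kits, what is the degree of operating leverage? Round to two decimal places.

Total contribution margin = 98,280 × $48.82 = $4,798,029.60.
Subtracting fixed costs: EBIT = $4,798,029.60 − $1,835,700 = $2,962,329.60.
So DOL = total CM / EBIT = $4,798,029.60 / $2,962,329.60 = 1.6197.

1.62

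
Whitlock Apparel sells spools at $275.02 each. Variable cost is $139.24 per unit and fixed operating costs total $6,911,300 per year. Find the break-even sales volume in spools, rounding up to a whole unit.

50,901 spools

Contribution margin per unit = $275.02 − $139.24 = $135.78.
Break-even Q = $6,911,300 / $135.78 = 50,900.72 → 50,901 spools.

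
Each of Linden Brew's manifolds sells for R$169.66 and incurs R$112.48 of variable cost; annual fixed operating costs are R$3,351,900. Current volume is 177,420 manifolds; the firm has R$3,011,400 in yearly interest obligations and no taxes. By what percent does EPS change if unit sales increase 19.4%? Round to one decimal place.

+52.0%

Total contribution margin = 177,420 × R$57.18 = R$10,144,875.60.
Operating income = contribution − fixed costs = R$10,144,875.60 − R$3,351,900 = R$6,792,975.60.
After interest of R$3,011,400.00, pre-tax earnings = R$3,781,575.60.
Degree of combined leverage = contribution ÷ (EBIT − I) = R$10,144,875.60 ÷ R$3,781,575.60 = 2.6827.
%ΔEPS = DCL × %ΔSales = 2.6827 × +19.4% = +52.0%.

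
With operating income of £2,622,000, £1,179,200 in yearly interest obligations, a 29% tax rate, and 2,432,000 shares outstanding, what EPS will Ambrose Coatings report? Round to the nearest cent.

£0.42

Interest = £1,179,200.00, so EBT = £2,622,000 − £1,179,200.00 = £1,442,800.00.
After tax at 29%: net income = £1,442,800.00 × 0.71 = £1,024,388.00.
EPS = £1,024,388.00 ÷ 2,432,000 = £0.42.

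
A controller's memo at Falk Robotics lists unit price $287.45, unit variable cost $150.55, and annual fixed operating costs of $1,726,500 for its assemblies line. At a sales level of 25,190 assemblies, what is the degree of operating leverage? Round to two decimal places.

2.00

Total contribution margin = 25,190 × $136.90 = $3,448,511.00.
Subtracting fixed costs: EBIT = $3,448,511.00 − $1,726,500 = $1,722,011.00.
Degree of operating leverage = $3,448,511.00 / $1,722,011.00 = 2.0026.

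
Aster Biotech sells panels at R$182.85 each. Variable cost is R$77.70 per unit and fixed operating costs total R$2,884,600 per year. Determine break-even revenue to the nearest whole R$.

R$5,016,159

CM per unit = R$182.85 − R$77.70 = R$105.15; CM ratio = R$105.15 / R$182.85 = 0.5751.
Break-even revenue = fixed costs × price ÷ CM = R$2,884,600 × R$182.85 ÷ R$105.15 = R$5,016,159.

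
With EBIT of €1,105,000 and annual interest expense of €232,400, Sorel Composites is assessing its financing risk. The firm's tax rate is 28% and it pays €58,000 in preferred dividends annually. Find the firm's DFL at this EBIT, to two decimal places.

Annual interest charges come to €232,400.00.
Preferred dividends grossed up pre-tax: €58,000 / (1 − 0.28) = €80,555.56.
DFL = EBIT ÷ [EBIT − I − D_p/(1−t)] = €1,105,000 ÷ [€1,105,000 − €232,400.00 − €80,555.56] = €1,105,000 ÷ €792,044.44 = 1.3951.

1.40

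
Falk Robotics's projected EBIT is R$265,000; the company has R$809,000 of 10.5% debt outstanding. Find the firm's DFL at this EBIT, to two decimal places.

Interest = R$84,945.00.
Degree of financial leverage = EBIT / (EBIT − interest) = R$265,000 / R$180,055.00 = 1.4718.

1.47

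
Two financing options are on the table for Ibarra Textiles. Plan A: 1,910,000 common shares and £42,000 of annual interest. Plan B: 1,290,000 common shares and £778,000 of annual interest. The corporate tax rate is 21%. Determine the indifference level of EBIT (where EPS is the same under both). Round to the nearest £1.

Set EPS_A = EPS_B: (EBIT − £42,000)(1 − 0.21) ÷ 1,910,000 = (EBIT − £778,000)(1 − 0.21) ÷ 1,290,000.
Cancelling (1 − t) and cross-multiplying: 1,290,000·(EBIT − 42,000) = 1,910,000·(EBIT − 778,000).
EBIT × (1,910,000 − 1,290,000) = 778,000 × 1,910,000 − 42,000 × 1,290,000 = 1,431,800,000,000, so EBIT = 1,431,800,000,000 ÷ 620,000 = 2,309,354.84.

£2,309,355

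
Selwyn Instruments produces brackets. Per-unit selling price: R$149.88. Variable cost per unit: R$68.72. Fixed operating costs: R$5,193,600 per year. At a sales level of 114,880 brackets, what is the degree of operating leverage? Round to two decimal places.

Contribution at this volume is 114,880 × R$81.16 = R$9,323,660.80.
EBIT = R$9,323,660.80 − R$5,193,600 = R$4,130,060.80.
Degree of operating leverage = R$9,323,660.80 / R$4,130,060.80 = 2.2575.

2.26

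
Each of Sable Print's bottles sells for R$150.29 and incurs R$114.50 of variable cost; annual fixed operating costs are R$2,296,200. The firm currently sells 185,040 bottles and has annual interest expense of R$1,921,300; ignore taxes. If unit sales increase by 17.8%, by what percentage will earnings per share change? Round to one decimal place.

+49.0%

At 185,040 units, contribution = 185,040 × R$35.79 = R$6,622,581.60.
EBIT = R$6,622,581.60 − R$2,296,200 = R$4,326,381.60.
After interest of R$1,921,300.00, pre-tax earnings = R$2,405,081.60.
DCL = total CM / (EBIT − I) = R$6,622,581.60 / R$2,405,081.60 = 2.7536.
EPS therefore changes by 2.7536 × (+17.8%) = +49.0%.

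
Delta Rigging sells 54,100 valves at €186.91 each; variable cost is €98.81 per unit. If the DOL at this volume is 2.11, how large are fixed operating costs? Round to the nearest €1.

Total contribution margin = 54,100 × €88.10 = €4,766,210.00.
Since DOL = CM ÷ EBIT, EBIT = €4,766,210.00 ÷ 2.11 = €2,258,867.30.
Fixed costs = CM − EBIT = €4,766,210.00 − €2,258,867.30 = €2,507,343.

€2,507,343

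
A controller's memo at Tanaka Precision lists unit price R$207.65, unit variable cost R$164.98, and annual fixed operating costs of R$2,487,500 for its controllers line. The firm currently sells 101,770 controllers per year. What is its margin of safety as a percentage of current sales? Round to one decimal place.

42.7%

Each unit contributes R$207.65 − R$164.98 = R$42.67. Break-even units = R$2,487,500 ÷ R$42.67 = 58,296.23; break-even revenue = 58,296.23 × R$207.65 = R$12,105,211.51.
Current sales = 101,770 × R$207.65 = R$21,132,540.50.
Margin of safety = (R$21,132,540.50 − R$12,105,211.51) ÷ R$21,132,540.50 = 42.7%.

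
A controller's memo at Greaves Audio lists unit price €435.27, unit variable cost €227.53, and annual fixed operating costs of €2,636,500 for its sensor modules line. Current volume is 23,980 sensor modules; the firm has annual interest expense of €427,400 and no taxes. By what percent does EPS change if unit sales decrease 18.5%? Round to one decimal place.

-48.1%

Total contribution margin = 23,980 × €207.74 = €4,981,605.20.
EBIT = €4,981,605.20 − €2,636,500 = €2,345,105.20.
After interest of €427,400.00, pre-tax earnings = €1,917,705.20.
DCL = total CM / (EBIT − I) = €4,981,605.20 / €1,917,705.20 = 2.5977.
%ΔEPS = DCL × %ΔSales = 2.5977 × -18.5% = -48.1%.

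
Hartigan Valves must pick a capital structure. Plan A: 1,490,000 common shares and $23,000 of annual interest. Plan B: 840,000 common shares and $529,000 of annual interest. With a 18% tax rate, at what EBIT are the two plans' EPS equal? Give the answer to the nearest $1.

Set EPS_A = EPS_B: (EBIT − $23,000)(1 − 0.18) ÷ 1,490,000 = (EBIT − $529,000)(1 − 0.18) ÷ 840,000.
The (1 − t) factor cancels: (EBIT − 23,000) × 840,000 = (EBIT − 529,000) × 1,490,000.
EBIT × (1,490,000 − 840,000) = 529,000 × 1,490,000 − 23,000 × 840,000 = 768,890,000,000, so EBIT = 768,890,000,000 ÷ 650,000 = 1,182,907.69.

$1,182,908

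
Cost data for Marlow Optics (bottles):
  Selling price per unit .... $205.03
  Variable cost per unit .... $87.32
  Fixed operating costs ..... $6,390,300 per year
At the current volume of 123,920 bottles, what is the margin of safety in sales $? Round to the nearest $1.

Each unit contributes $205.03 − $87.32 = $117.71. Break-even units = $6,390,300 ÷ $117.71 = 54,288.51; break-even revenue = 54,288.51 × $205.03 = $11,130,772.31.
Current sales = 123,920 × $205.03 = $25,407,317.60.
Margin of safety = $25,407,317.60 − $11,130,772.31 = $14,276,545.

$14,276,545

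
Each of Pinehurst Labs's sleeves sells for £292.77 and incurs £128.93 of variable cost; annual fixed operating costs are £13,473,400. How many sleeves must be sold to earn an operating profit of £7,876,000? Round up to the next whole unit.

Each unit contributes £292.77 − £128.93 = £163.84.
Units = (FC + target) / CM = (£13,473,400 + £7,876,000) / £163.84 = 130,306.40, so 130,307 sleeves.

130,307 sleeves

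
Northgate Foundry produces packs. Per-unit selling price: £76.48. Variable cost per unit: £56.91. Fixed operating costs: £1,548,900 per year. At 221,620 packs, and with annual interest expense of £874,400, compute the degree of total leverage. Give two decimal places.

At 221,620 units, contribution = 221,620 × £19.57 = £4,337,103.40.
EBIT = £4,337,103.40 − £1,548,900 = £2,788,203.40. Interest = £874,400.00.
DOL = £4,337,103.40 ÷ £2,788,203.40 = 1.5555; DFL = £2,788,203.40 ÷ £1,913,803.40 = 1.4569.
Combined leverage = 1.5555 × 1.4569 = 2.2662.

2.27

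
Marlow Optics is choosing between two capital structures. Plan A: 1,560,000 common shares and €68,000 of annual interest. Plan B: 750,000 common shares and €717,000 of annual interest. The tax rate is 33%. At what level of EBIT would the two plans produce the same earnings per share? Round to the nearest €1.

€1,317,926

At indifference, (EBIT − 68,000)(1 − t)/1,560,000 = (EBIT − 717,000)(1 − t)/750,000.
Cancelling (1 − t) and cross-multiplying: 750,000·(EBIT − 68,000) = 1,560,000·(EBIT − 717,000).
Solving, EBIT = (717,000·1,560,000 − 68,000·750,000) / (1,560,000 − 750,000) = 1,067,520,000,000 / 810,000 = 1,317,925.93.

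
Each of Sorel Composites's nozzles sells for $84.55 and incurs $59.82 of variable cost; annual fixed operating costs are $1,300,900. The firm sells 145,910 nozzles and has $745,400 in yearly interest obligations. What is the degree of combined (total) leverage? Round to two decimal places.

2.31

At 145,910 units, contribution = 145,910 × $24.73 = $3,608,354.30.
Operating income = contribution − fixed costs = $3,608,354.30 − $1,300,900 = $2,307,454.30. Interest = $745,400.00.
DOL = $3,608,354.30 ÷ $2,307,454.30 = 1.5638; DFL = $2,307,454.30 ÷ $1,562,054.30 = 1.4772.
Combined leverage = 1.5638 × 1.4772 = 2.3100.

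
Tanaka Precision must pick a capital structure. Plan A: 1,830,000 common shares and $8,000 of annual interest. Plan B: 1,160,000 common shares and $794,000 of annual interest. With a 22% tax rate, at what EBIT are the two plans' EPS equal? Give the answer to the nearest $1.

$2,154,836

Set EPS_A = EPS_B: (EBIT − $8,000)(1 − 0.22) ÷ 1,830,000 = (EBIT − $794,000)(1 − 0.22) ÷ 1,160,000.
The (1 − t) factor cancels: (EBIT − 8,000) × 1,160,000 = (EBIT − 794,000) × 1,830,000.
EBIT × (1,830,000 − 1,160,000) = 794,000 × 1,830,000 − 8,000 × 1,160,000 = 1,443,740,000,000, so EBIT = 1,443,740,000,000 ÷ 670,000 = 2,154,835.82.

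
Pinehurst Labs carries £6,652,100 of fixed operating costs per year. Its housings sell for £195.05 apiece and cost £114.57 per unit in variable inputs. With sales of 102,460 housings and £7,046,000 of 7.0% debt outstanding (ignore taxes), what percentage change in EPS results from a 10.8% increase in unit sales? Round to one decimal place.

+80.9%

At 102,460 units, contribution = 102,460 × £80.48 = £8,245,980.80.
Subtracting fixed costs: EBIT = £8,245,980.80 − £6,652,100 = £1,593,880.80.
Interest = £493,220.00, so EBIT − I = £1,100,660.80.
Degree of combined leverage = contribution ÷ (EBIT − I) = £8,245,980.80 ÷ £1,100,660.80 = 7.4918.
EPS therefore changes by 7.4918 × (+10.8%) = +80.9%.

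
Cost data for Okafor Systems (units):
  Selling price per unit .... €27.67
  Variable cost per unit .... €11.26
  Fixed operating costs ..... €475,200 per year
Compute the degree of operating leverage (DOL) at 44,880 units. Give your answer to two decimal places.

2.82

Total contribution margin = 44,880 × €16.41 = €736,480.80.
Subtracting fixed costs: EBIT = €736,480.80 − €475,200 = €261,280.80.
So DOL = total CM / EBIT = €736,480.80 / €261,280.80 = 2.8187.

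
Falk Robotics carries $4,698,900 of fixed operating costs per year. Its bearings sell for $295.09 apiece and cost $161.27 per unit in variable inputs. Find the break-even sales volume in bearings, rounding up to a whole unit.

35,114 bearings

Contribution margin per unit = $295.09 − $161.27 = $133.82.
Break-even volume = fixed costs ÷ CM per unit = $4,698,900 ÷ $133.82 = 35,113.59, so 35,114 bearings.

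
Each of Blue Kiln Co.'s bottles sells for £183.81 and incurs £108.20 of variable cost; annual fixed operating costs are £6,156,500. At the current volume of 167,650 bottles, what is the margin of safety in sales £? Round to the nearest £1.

£15,849,125

Each unit contributes £183.81 − £108.20 = £75.61. Break-even units = £6,156,500 ÷ £75.61 = 81,424.41; break-even revenue = 81,424.41 × £183.81 = £14,966,621.68.
Current sales = 167,650 × £183.81 = £30,815,746.50.
Margin of safety = £30,815,746.50 − £14,966,621.68 = £15,849,125.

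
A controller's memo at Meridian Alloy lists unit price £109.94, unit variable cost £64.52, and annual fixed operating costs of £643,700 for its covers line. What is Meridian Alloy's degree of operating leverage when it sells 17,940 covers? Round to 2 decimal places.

At 17,940 units, contribution = 17,940 × £45.42 = £814,834.80.
EBIT = £814,834.80 − £643,700 = £171,134.80.
Degree of operating leverage = £814,834.80 / £171,134.80 = 4.7614.

4.76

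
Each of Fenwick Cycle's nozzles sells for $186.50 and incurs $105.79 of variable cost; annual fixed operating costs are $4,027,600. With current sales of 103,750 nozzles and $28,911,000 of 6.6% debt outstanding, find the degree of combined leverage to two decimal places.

3.43

At 103,750 units, contribution = 103,750 × $80.71 = $8,373,662.50.
Subtracting fixed costs: EBIT = $8,373,662.50 − $4,027,600 = $4,346,062.50. Interest = $1,908,126.00.
DOL = $8,373,662.50 ÷ $4,346,062.50 = 1.9267; DFL = $4,346,062.50 ÷ $2,437,936.50 = 1.7827.
Combined leverage = 1.9267 × 1.7827 = 3.4347.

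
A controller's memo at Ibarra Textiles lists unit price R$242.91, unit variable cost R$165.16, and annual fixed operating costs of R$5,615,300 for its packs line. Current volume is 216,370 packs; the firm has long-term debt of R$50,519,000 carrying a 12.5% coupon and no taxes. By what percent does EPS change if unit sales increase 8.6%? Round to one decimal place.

Total contribution margin = 216,370 × R$77.75 = R$16,822,767.50.
EBIT = R$16,822,767.50 − R$5,615,300 = R$11,207,467.50.
After interest of R$6,314,875.00, pre-tax earnings = R$4,892,592.50.
DCL = total CM / (EBIT − I) = R$16,822,767.50 / R$4,892,592.50 = 3.4384.
%ΔEPS = DCL × %ΔSales = 3.4384 × +8.6% = +29.6%.

+29.6%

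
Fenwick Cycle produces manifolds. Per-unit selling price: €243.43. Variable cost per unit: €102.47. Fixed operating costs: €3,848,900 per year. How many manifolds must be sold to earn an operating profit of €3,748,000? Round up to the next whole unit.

53,895 manifolds

Contribution margin per unit = €243.43 − €102.47 = €140.96.
Units = (FC + target) / CM = (€3,848,900 + €3,748,000) / €140.96 = 53,894.01, so 53,895 manifolds.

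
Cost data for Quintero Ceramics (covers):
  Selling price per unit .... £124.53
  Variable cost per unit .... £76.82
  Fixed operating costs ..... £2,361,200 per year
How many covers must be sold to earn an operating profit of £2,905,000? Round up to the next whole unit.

Unit CM = price − variable cost = £124.53 − £76.82 = £47.71.
Units = (FC + target) / CM = (£2,361,200 + £2,905,000) / £47.71 = 110,379.38, so 110,380 covers.

110,380 covers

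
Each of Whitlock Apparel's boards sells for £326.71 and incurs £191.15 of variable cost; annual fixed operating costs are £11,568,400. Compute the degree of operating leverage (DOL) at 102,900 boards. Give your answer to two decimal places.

5.86

Contribution at this volume is 102,900 × £135.56 = £13,949,124.00.
Operating income = contribution − fixed costs = £13,949,124.00 − £11,568,400 = £2,380,724.00.
DOL = contribution ÷ EBIT = £13,949,124.00 ÷ £2,380,724.00 = 5.8592.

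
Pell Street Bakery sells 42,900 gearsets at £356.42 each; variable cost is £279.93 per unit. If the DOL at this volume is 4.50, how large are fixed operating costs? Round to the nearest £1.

At 42,900 units, contribution = 42,900 × £76.49 = £3,281,421.00.
DOL = contribution / EBIT, so EBIT = £3,281,421.00 / 4.50 = £729,204.67.
Fixed costs = CM − EBIT = £3,281,421.00 − £729,204.67 = £2,552,216.

£2,552,216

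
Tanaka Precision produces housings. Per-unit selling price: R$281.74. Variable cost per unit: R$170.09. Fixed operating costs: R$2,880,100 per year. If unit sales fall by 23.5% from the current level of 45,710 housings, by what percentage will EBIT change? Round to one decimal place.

-53.9%

Total contribution margin = 45,710 × R$111.65 = R$5,103,521.50.
Operating income = contribution − fixed costs = R$5,103,521.50 − R$2,880,100 = R$2,223,421.50.
So DOL = total CM / EBIT = R$5,103,521.50 / R$2,223,421.50 = 2.2953.
So EBIT moves 2.2953 × (-23.5%) = -53.9%.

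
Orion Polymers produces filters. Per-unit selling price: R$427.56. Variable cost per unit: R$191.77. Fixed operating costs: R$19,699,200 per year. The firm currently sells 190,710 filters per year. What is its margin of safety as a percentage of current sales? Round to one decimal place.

56.2%

Contribution margin per unit = R$427.56 − R$191.77 = R$235.79. Break-even units = R$19,699,200 ÷ R$235.79 = 83,545.53; break-even revenue = 83,545.53 × R$427.56 = R$35,720,725.87.
Actual sales revenue = 190,710 × R$427.56 = R$81,539,967.60.
Margin of safety = (R$81,539,967.60 − R$35,720,725.87) ÷ R$81,539,967.60 = 56.2%.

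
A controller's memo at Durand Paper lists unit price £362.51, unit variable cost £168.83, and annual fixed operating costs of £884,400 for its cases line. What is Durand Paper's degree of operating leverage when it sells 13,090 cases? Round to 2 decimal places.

1.54

Contribution at this volume is 13,090 × £193.68 = £2,535,271.20.
Subtracting fixed costs: EBIT = £2,535,271.20 − £884,400 = £1,650,871.20.
DOL = contribution ÷ EBIT = £2,535,271.20 ÷ £1,650,871.20 = 1.5357.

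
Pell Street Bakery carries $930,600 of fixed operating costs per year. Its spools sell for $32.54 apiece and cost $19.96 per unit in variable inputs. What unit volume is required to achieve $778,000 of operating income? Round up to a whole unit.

135,819 spools

Unit CM = price − variable cost = $32.54 − $19.96 = $12.58.
Need Q such that Q × $12.58 − $930,600 = $778,000, i.e. Q = $1,708,600 / $12.58 = 135,818.76 → 135,819.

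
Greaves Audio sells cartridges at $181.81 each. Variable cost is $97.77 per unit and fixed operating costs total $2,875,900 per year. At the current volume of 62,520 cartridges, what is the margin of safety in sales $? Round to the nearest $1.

Each unit contributes $181.81 − $97.77 = $84.04. Break-even units = $2,875,900 ÷ $84.04 = 34,220.61; break-even revenue = 34,220.61 × $181.81 = $6,221,648.96.
Current sales = 62,520 × $181.81 = $11,366,761.20.
Margin of safety = $11,366,761.20 − $6,221,648.96 = $5,145,112.

$5,145,112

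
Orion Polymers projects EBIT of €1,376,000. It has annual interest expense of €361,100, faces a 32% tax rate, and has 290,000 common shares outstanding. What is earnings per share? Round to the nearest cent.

€2.38

Interest = €361,100.00, so EBT = €1,376,000 − €361,100.00 = €1,014,900.00.
After tax at 32%: net income = €1,014,900.00 × 0.68 = €690,132.00.
Per share: €690,132.00 / 290,000 shares = €2.38.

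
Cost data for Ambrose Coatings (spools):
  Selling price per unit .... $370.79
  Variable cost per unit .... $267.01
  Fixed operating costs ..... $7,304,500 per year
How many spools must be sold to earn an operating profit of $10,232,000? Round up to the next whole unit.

Unit CM = price − variable cost = $370.79 − $267.01 = $103.78.
Need Q such that Q × $103.78 − $7,304,500 = $10,232,000, i.e. Q = $17,536,500 / $103.78 = 168,977.65 → 168,978.

168,978 spools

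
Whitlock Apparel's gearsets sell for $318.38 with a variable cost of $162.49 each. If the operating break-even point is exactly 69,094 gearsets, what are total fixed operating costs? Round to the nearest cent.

Each unit contributes $318.38 − $162.49 = $155.89.
Since BE = FC / CM, FC = 69,094 × $155.89 = $10,771,063.66.

$10,771,063.66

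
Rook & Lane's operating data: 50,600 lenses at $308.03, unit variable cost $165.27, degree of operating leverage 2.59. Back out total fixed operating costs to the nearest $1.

Contribution at this volume is 50,600 × $142.76 = $7,223,656.00.
Since DOL = CM ÷ EBIT, EBIT = $7,223,656.00 ÷ 2.59 = $2,789,056.37.
Fixed costs = CM − EBIT = $7,223,656.00 − $2,789,056.37 = $4,434,600.

$4,434,600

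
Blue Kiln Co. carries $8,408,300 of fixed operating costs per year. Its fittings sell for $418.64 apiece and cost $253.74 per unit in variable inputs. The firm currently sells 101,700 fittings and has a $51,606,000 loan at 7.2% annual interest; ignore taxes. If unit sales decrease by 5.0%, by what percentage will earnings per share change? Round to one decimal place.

-18.0%

Total contribution margin = 101,700 × $164.90 = $16,770,330.00.
Operating income = contribution − fixed costs = $16,770,330.00 − $8,408,300 = $8,362,030.00.
After interest of $3,715,632.00, pre-tax earnings = $4,646,398.00.
Degree of combined leverage = contribution ÷ (EBIT − I) = $16,770,330.00 ÷ $4,646,398.00 = 3.6093.
%ΔEPS = DCL × %ΔSales = 3.6093 × -5.0% = -18.0%.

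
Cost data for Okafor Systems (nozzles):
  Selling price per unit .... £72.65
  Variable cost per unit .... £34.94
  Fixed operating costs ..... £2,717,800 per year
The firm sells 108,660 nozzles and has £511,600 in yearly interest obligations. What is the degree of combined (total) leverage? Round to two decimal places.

4.72

Contribution at this volume is 108,660 × £37.71 = £4,097,568.60.
EBIT = £4,097,568.60 − £2,717,800 = £1,379,768.60. Interest = £511,600.00.
DOL = £4,097,568.60 ÷ £1,379,768.60 = 2.9698; DFL = £1,379,768.60 ÷ £868,168.60 = 1.5893.
DCL = DOL × DFL = 2.9698 × 1.5893 = 4.7199.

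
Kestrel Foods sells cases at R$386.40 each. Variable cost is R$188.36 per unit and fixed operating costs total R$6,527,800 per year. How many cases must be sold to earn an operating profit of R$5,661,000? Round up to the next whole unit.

61,548 cases

Unit CM = price − variable cost = R$386.40 − R$188.36 = R$198.04.
Required volume = (fixed costs + target profit) ÷ CM = (R$6,527,800 + R$5,661,000) ÷ R$198.04 = 61,547.16, so 61,548 cases.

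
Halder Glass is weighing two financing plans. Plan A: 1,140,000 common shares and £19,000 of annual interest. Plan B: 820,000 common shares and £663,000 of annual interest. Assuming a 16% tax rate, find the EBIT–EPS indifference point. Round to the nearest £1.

At indifference, (EBIT − 19,000)(1 − t)/1,140,000 = (EBIT − 663,000)(1 − t)/820,000.
Cancelling (1 − t) and cross-multiplying: 820,000·(EBIT − 19,000) = 1,140,000·(EBIT − 663,000).
EBIT × (1,140,000 − 820,000) = 663,000 × 1,140,000 − 19,000 × 820,000 = 740,240,000,000, so EBIT = 740,240,000,000 ÷ 320,000 = 2,313,250.00.

£2,313,250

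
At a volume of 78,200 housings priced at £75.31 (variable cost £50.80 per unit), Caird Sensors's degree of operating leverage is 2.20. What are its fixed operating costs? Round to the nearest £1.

At 78,200 units, contribution = 78,200 × £24.51 = £1,916,682.00.
DOL = contribution / EBIT, so EBIT = £1,916,682.00 / 2.20 = £871,219.09.
Fixed costs = CM − EBIT = £1,916,682.00 − £871,219.09 = £1,045,463.

£1,045,463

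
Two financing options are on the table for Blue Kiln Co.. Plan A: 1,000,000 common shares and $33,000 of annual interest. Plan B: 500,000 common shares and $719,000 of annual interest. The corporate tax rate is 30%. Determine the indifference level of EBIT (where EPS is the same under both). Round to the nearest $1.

$1,405,000

Set EPS_A = EPS_B: (EBIT − $33,000)(1 − 0.30) ÷ 1,000,000 = (EBIT − $719,000)(1 − 0.30) ÷ 500,000.
Cancelling (1 − t) and cross-multiplying: 500,000·(EBIT − 33,000) = 1,000,000·(EBIT − 719,000).
Solving, EBIT = (719,000·1,000,000 − 33,000·500,000) / (1,000,000 − 500,000) = 702,500,000,000 / 500,000 = 1,405,000.00.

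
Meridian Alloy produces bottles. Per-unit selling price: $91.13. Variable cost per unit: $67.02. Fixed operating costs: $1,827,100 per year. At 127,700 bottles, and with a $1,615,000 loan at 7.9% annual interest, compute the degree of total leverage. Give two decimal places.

2.74

Contribution at this volume is 127,700 × $24.11 = $3,078,847.00.
Operating income = contribution − fixed costs = $3,078,847.00 − $1,827,100 = $1,251,747.00. Interest = $127,585.00, so EBIT − I = $1,124,162.00.
DCL = contribution ÷ (EBIT − I) = $3,078,847.00 ÷ $1,124,162.00 = 2.7388.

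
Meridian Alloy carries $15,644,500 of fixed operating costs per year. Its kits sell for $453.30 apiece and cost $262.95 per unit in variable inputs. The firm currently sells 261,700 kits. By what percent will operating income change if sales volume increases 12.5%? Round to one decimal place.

Contribution at this volume is 261,700 × $190.35 = $49,814,595.00.
Operating income = contribution − fixed costs = $49,814,595.00 − $15,644,500 = $34,170,095.00.
Degree of operating leverage = $49,814,595.00 / $34,170,095.00 = 1.4578.
So EBIT moves 1.4578 × (+12.5%) = +18.2%.

+18.2%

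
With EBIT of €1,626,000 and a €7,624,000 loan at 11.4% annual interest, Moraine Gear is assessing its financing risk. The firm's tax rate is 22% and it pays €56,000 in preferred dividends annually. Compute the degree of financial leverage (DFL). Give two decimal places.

Annual interest charges come to €869,136.00.
Pre-tax preferred-dividend burden = €56,000 ÷ (1 − 0.22) = €71,794.87.
DFL = EBIT ÷ [EBIT − I − D_p/(1−t)] = €1,626,000 ÷ [€1,626,000 − €869,136.00 − €71,794.87] = €1,626,000 ÷ €685,069.13 = 2.3735.

2.37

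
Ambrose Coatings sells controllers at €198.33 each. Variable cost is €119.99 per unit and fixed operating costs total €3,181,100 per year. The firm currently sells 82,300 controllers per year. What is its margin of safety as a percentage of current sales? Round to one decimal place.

50.7%

Each unit contributes €198.33 − €119.99 = €78.34. Break-even units = €3,181,100 ÷ €78.34 = 40,606.33; break-even revenue = 40,606.33 × €198.33 = €8,053,453.70.
Current sales = 82,300 × €198.33 = €16,322,559.00.
Margin of safety = (€16,322,559.00 − €8,053,453.70) ÷ €16,322,559.00 = 50.7%.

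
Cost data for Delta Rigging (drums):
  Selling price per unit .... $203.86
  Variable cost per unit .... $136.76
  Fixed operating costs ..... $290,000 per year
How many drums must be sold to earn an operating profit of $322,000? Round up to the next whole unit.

Each unit contributes $203.86 − $136.76 = $67.10.
Need Q such that Q × $67.10 − $290,000 = $322,000, i.e. Q = $612,000 / $67.10 = 9,120.72 → 9,121.

9,121 drums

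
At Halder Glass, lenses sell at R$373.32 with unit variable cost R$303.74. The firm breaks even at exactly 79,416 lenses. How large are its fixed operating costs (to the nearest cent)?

Each unit contributes R$373.32 − R$303.74 = R$69.58.
Since BE = FC / CM, FC = 79,416 × R$69.58 = R$5,525,765.28.

R$5,525,765.28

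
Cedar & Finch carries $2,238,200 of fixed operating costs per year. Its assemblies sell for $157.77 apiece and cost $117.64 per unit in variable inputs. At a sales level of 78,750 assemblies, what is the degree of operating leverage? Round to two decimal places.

3.43

Total contribution margin = 78,750 × $40.13 = $3,160,237.50.
Subtracting fixed costs: EBIT = $3,160,237.50 − $2,238,200 = $922,037.50.
DOL = contribution ÷ EBIT = $3,160,237.50 ÷ $922,037.50 = 3.4275.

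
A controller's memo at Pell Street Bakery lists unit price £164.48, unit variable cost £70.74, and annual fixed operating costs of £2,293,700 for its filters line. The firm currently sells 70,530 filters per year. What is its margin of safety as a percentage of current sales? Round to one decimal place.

65.3%

Each unit contributes £164.48 − £70.74 = £93.74. Break-even units = £2,293,700 ÷ £93.74 = 24,468.74; break-even revenue = 24,468.74 × £164.48 = £4,024,618.90.
Actual sales revenue = 70,530 × £164.48 = £11,600,774.40.
Margin of safety = (£11,600,774.40 − £4,024,618.90) ÷ £11,600,774.40 = 65.3%.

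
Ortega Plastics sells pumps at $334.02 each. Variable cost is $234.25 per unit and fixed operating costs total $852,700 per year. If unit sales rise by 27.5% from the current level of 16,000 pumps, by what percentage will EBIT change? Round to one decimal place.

+59.0%

Contribution at this volume is 16,000 × $99.77 = $1,596,320.00.
Subtracting fixed costs: EBIT = $1,596,320.00 − $852,700 = $743,620.00.
Degree of operating leverage = $1,596,320.00 / $743,620.00 = 2.1467.
%ΔEBIT = DOL × %ΔSales = 2.1467 × +27.5% = +59.0%.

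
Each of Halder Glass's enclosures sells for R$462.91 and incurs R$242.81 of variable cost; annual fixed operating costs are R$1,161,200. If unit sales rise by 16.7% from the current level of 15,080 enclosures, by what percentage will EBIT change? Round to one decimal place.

Total contribution margin = 15,080 × R$220.10 = R$3,319,108.00.
Operating income = contribution − fixed costs = R$3,319,108.00 − R$1,161,200 = R$2,157,908.00.
DOL = contribution ÷ EBIT = R$3,319,108.00 ÷ R$2,157,908.00 = 1.5381.
Operating income changes by 1.5381 × +16.7% = +25.7%.

+25.7%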